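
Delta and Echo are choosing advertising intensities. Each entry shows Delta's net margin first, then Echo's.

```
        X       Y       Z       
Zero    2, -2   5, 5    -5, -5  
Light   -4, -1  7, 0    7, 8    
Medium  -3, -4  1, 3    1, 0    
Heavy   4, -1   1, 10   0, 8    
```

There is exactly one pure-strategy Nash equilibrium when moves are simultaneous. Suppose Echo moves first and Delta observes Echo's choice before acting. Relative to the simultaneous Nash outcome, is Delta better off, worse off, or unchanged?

Work backward from Delta's decision.
- X: Delta compares 2, -4, -3, 4 and picks Heavy; Echo would get -1.
- Y: Delta compares 5, 7, 1, 1 and picks Light; Echo would get 0.
- Z: Delta compares -5, 7, 1, 0 and picks Light; Echo would get 8.
Among -1, 0, 8, the best is 8 at Z. Subgame-perfect outcome: (Light, Z) with payoffs (7, 8).
Under simultaneous play:
Delta's best replies: X→Heavy; Y→Light; Z→Light.
Echo's best replies: Zero→Y; Light→Z; Medium→Y; Heavy→Y.
Only (Light, Z) has each player best-responding; Nash payoffs (7, 8).
Delta earns 7 sequentially versus 7 at the Nash outcome: unchanged.

unchanged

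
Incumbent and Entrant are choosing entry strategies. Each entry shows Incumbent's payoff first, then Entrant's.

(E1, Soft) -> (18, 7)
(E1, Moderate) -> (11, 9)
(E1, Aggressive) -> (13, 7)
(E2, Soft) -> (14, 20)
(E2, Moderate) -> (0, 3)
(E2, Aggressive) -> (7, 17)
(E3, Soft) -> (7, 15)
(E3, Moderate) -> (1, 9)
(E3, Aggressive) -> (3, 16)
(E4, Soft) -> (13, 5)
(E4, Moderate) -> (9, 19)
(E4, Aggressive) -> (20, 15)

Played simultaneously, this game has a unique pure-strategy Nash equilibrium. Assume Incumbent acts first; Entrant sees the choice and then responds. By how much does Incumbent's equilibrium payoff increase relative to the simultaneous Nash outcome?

3

Backward induction with Incumbent moving first.
- E1: BR = Moderate, leader payoff 11.
- E2: BR = Soft, leader payoff 14.
- E3: BR = Aggressive, leader payoff 3.
- E4: BR = Moderate, leader payoff 9.
Among 11, 14, 3, 9, the best is 14 at E2. Subgame-perfect outcome: (E2, Soft) with payoffs (14, 20).
Under simultaneous play:
Incumbent's best replies: Soft→E1; Moderate→E1; Aggressive→E4.
Entrant's best replies: E1→Moderate; E2→Soft; E3→Aggressive; E4→Moderate.
Only (E1, Moderate) has each player best-responding; Nash payoffs (11, 9).
Incumbent's commitment gain: 14 − 11 = 3.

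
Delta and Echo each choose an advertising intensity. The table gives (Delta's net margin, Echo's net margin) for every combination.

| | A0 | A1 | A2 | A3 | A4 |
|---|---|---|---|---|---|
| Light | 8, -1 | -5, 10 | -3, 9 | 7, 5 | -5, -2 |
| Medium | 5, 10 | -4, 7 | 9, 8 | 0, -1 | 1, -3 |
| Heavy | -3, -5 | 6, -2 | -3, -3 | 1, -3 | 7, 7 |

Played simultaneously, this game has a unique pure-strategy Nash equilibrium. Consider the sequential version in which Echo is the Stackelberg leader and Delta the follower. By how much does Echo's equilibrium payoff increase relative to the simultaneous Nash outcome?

Work backward from Delta's decision.
- A0 → Delta plays Light (best of 8, 5, -3); Echo gets -1.
- A1 → Delta plays Heavy (best of -5, -4, 6); Echo gets -2.
- A2 → Delta plays Medium (best of -3, 9, -3); Echo gets 8.
- A3 → Delta plays Light (best of 7, 0, 1); Echo gets 5.
- A4 → Delta plays Heavy (best of -5, 1, 7); Echo gets 7.
Among -1, -2, 8, 5, 7, the best is 8 at A2. Subgame-perfect outcome: (Medium, A2) with payoffs (9, 8).
Under simultaneous play:
Delta's best replies: A0→Light; A1→Heavy; A2→Medium; A3→Light; A4→Heavy.
Echo's best replies: Light→A1; Medium→A0; Heavy→A4.
Only (Heavy, A4) has each player best-responding; Nash payoffs (7, 7).
Echo's commitment gain: 8 − 7 = 1.

1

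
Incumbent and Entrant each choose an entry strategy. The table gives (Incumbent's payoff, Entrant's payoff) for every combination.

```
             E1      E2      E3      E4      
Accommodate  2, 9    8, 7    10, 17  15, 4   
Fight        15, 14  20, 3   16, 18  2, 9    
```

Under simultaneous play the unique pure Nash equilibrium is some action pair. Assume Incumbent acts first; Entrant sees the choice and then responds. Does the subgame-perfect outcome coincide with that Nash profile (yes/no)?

Backward induction with Incumbent moving first.
- Accommodate → Entrant plays E3 (best of 9, 7, 17, 4); Incumbent gets 10.
- Fight → Entrant plays E3 (best of 14, 3, 18, 9); Incumbent gets 16.
Maximizing over 10, 16, Incumbent chooses Fight. Subgame-perfect outcome: (Fight, E3) with payoffs (16, 18).
For the simultaneous game, intersect best replies.
Incumbent's best replies: E1→Fight; E2→Fight; E3→Fight; E4→Accommodate.
Entrant's best replies: Accommodate→E3; Fight→E3.
The unique mutual best reply is (Fight, E3), giving (16, 18).
Sequential outcome (Fight, E3) coincides with the Nash profile (Fight, E3).

yes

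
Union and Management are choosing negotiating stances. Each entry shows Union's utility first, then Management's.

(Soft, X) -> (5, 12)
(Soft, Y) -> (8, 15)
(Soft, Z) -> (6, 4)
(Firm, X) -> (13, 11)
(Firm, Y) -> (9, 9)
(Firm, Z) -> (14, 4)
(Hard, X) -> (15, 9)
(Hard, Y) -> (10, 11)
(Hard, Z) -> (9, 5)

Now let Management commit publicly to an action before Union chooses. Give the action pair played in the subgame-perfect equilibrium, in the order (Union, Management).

Backward induction with Management moving first.
- X: BR = Hard, leader payoff 9.
- Y: BR = Hard, leader payoff 11.
- Z: BR = Firm, leader payoff 4.
Among 9, 11, 4, the best is 11 at Y. Subgame-perfect outcome: (Hard, Y) with payoffs (10, 11).

(Hard, Y)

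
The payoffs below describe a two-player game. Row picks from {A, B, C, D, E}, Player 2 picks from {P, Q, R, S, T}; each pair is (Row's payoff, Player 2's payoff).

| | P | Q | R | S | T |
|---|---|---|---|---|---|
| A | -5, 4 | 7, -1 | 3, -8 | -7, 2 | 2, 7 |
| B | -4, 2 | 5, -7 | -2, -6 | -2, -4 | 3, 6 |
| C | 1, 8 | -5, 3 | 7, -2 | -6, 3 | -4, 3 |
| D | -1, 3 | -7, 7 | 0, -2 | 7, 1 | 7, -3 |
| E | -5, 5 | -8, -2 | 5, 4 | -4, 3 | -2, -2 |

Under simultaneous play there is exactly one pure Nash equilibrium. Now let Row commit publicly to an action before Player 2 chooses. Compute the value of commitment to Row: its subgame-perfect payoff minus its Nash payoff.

Work backward from Player 2's decision.
- A: Player 2 compares 4, -1, -8, 2, 7 and picks T; Row would get 2.
- B: Player 2 compares 2, -7, -6, -4, 6 and picks T; Row would get 3.
- C: Player 2 compares 8, 3, -2, 3, 3 and picks P; Row would get 1.
- D: Player 2 compares 3, 7, -2, 1, -3 and picks Q; Row would get -7.
- E: Player 2 compares 5, -2, 4, 3, -2 and picks P; Row would get -5.
Among 2, 3, 1, -7, -5, the best is 3 at B. Subgame-perfect outcome: (B, T) with payoffs (3, 6).
Under simultaneous play:
Row's best replies: P→C; Q→A; R→C; S→D; T→D.
Player 2's best replies: A→T; B→T; C→P; D→Q; E→P.
The unique mutual best reply is (C, P), giving (1, 8).
Row's commitment gain: 3 − 1 = 2.

2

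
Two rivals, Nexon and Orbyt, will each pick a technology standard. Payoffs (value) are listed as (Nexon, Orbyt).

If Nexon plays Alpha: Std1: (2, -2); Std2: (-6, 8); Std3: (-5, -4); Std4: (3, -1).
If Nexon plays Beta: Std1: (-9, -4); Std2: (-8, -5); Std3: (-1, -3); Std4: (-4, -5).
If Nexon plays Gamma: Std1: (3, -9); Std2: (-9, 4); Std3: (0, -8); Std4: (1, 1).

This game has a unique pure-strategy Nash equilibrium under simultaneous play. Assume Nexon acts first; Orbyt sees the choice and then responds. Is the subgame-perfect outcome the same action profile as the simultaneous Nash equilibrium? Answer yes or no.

Backward induction with Nexon moving first.
- Alpha: Orbyt compares -2, 8, -4, -1 and picks Std2; Nexon would get -6.
- Beta: Orbyt compares -4, -5, -3, -5 and picks Std3; Nexon would get -1.
- Gamma: Orbyt compares -9, 4, -8, 1 and picks Std2; Nexon would get -9.
Nexon's induced payoffs are -6, -1, -9, so Nexon commits to Beta. Subgame-perfect outcome: (Beta, Std3) with payoffs (-1, -3).
For the simultaneous game, intersect best replies.
Nexon's best replies: Std1→Gamma; Std2→Alpha; Std3→Gamma; Std4→Alpha.
Orbyt's best replies: Alpha→Std2; Beta→Std3; Gamma→Std2.
The unique mutual best reply is (Alpha, Std2), giving (-6, 8).
Sequential outcome (Beta, Std3) differs from the Nash profile (Alpha, Std2).

no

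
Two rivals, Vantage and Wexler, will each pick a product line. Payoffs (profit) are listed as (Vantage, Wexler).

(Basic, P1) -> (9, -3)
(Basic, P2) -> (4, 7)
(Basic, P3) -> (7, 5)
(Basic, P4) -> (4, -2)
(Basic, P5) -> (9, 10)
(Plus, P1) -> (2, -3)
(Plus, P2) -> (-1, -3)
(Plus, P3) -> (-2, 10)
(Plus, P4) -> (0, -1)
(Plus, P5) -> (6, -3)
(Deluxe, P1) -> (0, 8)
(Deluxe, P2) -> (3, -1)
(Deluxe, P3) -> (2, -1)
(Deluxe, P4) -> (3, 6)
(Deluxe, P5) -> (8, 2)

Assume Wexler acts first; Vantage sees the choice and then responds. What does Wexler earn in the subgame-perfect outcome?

10

Vantage best-responds to each possible Wexler move:
- P1: Vantage compares 9, 2, 0 and picks Basic; Wexler would get -3.
- P2: Vantage compares 4, -1, 3 and picks Basic; Wexler would get 7.
- P3: Vantage compares 7, -2, 2 and picks Basic; Wexler would get 5.
- P4: Vantage compares 4, 0, 3 and picks Basic; Wexler would get -2.
- P5: Vantage compares 9, 6, 8 and picks Basic; Wexler would get 10.
Maximizing over -3, 7, 5, -2, 10, Wexler chooses P5. Subgame-perfect outcome: (Basic, P5) with payoffs (9, 10).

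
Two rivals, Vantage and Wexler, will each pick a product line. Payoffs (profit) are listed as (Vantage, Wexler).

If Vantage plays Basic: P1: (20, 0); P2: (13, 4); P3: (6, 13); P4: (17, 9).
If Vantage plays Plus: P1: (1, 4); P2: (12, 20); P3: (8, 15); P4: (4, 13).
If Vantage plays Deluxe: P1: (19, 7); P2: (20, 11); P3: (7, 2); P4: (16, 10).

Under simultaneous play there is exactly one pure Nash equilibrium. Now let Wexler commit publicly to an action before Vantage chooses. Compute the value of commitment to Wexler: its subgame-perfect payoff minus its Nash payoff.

4

Solve by backward induction (Wexler leads).
- P1 → Vantage plays Basic (best of 20, 1, 19); Wexler gets 0.
- P2 → Vantage plays Deluxe (best of 13, 12, 20); Wexler gets 11.
- P3 → Vantage plays Plus (best of 6, 8, 7); Wexler gets 15.
- P4 → Vantage plays Basic (best of 17, 4, 16); Wexler gets 9.
Wexler's induced payoffs are 0, 11, 15, 9, so Wexler commits to P3. Subgame-perfect outcome: (Plus, P3) with payoffs (8, 15).
Under simultaneous play:
Vantage's best replies: P1→Basic; P2→Deluxe; P3→Plus; P4→Basic.
Wexler's best replies: Basic→P3; Plus→P2; Deluxe→P2.
The unique mutual best reply is (Deluxe, P2), giving (20, 11).
Wexler's commitment gain: 15 − 11 = 4.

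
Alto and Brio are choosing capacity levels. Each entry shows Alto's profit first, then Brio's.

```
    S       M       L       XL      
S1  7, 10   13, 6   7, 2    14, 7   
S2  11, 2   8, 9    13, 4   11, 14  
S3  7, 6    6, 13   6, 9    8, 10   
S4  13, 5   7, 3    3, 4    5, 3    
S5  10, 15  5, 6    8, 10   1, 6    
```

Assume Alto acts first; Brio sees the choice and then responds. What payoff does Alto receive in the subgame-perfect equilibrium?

Brio best-responds to each possible Alto move:
- S1 → Brio plays S (best of 10, 6, 2, 7); Alto gets 7.
- S2 → Brio plays XL (best of 2, 9, 4, 14); Alto gets 11.
- S3 → Brio plays M (best of 6, 13, 9, 10); Alto gets 6.
- S4 → Brio plays S (best of 5, 3, 4, 3); Alto gets 13.
- S5 → Brio plays S (best of 15, 6, 10, 6); Alto gets 10.
Maximizing over 7, 11, 6, 13, 10, Alto chooses S4. Subgame-perfect outcome: (S4, S) with payoffs (13, 5).

13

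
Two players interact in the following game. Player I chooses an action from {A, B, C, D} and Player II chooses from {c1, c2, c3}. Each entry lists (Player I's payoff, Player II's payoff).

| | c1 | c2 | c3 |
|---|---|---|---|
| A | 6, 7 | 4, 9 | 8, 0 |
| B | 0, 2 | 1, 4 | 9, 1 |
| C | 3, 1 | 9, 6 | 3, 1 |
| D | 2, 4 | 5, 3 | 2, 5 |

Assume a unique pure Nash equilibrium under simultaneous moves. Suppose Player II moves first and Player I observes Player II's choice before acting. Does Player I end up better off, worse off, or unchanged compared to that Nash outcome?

worse off

Work backward from Player I's decision.
- c1 → Player I plays A (best of 6, 0, 3, 2); Player II gets 7.
- c2 → Player I plays C (best of 4, 1, 9, 5); Player II gets 6.
- c3 → Player I plays B (best of 8, 9, 3, 2); Player II gets 1.
Among 7, 6, 1, the best is 7 at c1. Subgame-perfect outcome: (A, c1) with payoffs (6, 7).
Under simultaneous play:
Player I's best replies: c1→A; c2→C; c3→B.
Player II's best replies: A→c2; B→c2; C→c2; D→c3.
Only (C, c2) has each player best-responding; Nash payoffs (9, 6).
Player I earns 6 sequentially versus 9 at the Nash outcome: worse off.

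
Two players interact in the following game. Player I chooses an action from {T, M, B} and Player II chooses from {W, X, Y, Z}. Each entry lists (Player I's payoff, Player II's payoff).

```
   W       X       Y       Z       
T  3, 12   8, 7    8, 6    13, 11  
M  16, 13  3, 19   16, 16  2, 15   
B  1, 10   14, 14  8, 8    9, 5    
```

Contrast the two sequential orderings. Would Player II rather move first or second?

If Player I leads: Player II's best replies are T→W, M→X, B→X; Player I's induced payoffs 3, 3, 14; outcome (B, X), payoffs (14, 14).
If Player II leads: Player I's best replies are W→M, X→B, Y→M, Z→T; Player II's induced payoffs 13, 14, 16, 11; outcome (M, Y), payoffs (16, 16).
Player II gets 16 moving first and 14 moving second, so Player II prefers to move first.

first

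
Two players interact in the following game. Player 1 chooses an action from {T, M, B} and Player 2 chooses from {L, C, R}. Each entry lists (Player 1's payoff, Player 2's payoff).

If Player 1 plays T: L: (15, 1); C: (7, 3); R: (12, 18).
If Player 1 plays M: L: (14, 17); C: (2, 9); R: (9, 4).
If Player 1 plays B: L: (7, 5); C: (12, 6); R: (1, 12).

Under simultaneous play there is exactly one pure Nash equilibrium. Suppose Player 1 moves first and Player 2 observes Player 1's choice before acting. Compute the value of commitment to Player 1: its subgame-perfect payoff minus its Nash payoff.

Player 2 best-responds to each possible Player 1 move:
- T: BR = R, leader payoff 12.
- M: BR = L, leader payoff 14.
- B: BR = R, leader payoff 1.
Player 1's induced payoffs are 12, 14, 1, so Player 1 commits to M. Subgame-perfect outcome: (M, L) with payoffs (14, 17).
Now find the simultaneous Nash equilibrium.
Player 1's best replies: L→T; C→B; R→T.
Player 2's best replies: T→R; M→L; B→R.
Only (T, R) has each player best-responding; Nash payoffs (12, 18).
Player 1's commitment gain: 14 − 12 = 2.

2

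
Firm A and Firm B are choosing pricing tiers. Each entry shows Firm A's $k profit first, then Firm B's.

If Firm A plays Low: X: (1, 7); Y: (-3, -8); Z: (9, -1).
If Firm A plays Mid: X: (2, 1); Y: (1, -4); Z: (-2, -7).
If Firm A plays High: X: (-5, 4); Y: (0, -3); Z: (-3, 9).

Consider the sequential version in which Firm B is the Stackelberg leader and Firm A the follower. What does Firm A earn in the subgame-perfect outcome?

Backward induction with Firm B moving first.
- X: Firm A compares 1, 2, -5 and picks Mid; Firm B would get 1.
- Y: Firm A compares -3, 1, 0 and picks Mid; Firm B would get -4.
- Z: Firm A compares 9, -2, -3 and picks Low; Firm B would get -1.
Maximizing over 1, -4, -1, Firm B chooses X. Subgame-perfect outcome: (Mid, X) with payoffs (2, 1).

2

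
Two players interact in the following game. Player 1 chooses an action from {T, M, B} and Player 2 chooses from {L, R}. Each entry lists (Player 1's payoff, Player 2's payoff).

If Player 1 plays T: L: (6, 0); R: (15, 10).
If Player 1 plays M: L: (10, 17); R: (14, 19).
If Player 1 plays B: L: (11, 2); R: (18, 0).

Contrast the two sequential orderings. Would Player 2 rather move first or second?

If Player 1 leads: Player 2's best replies are T→R, M→R, B→L; Player 1's induced payoffs 15, 14, 11; outcome (T, R), payoffs (15, 10).
If Player 2 leads: Player 1's best replies are L→B, R→B; Player 2's induced payoffs 2, 0; outcome (B, L), payoffs (11, 2).
Player 2 gets 2 moving first and 10 moving second, so Player 2 prefers to move second.

second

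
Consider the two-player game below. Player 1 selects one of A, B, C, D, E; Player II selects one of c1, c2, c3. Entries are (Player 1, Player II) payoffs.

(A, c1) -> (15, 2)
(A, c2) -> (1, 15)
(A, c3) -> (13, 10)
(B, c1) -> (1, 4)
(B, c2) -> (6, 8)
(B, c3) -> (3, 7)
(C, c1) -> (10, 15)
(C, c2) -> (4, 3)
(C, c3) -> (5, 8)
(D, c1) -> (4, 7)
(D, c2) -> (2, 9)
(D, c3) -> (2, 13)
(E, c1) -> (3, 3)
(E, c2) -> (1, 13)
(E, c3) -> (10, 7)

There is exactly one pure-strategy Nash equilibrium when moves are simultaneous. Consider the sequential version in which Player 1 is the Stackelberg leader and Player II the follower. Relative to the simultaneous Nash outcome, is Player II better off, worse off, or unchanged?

better off

Solve by backward induction (Player 1 leads).
- A: Player II compares 2, 15, 10 and picks c2; Player 1 would get 1.
- B: Player II compares 4, 8, 7 and picks c2; Player 1 would get 6.
- C: Player II compares 15, 3, 8 and picks c1; Player 1 would get 10.
- D: Player II compares 7, 9, 13 and picks c3; Player 1 would get 2.
- E: Player II compares 3, 13, 7 and picks c2; Player 1 would get 1.
Player 1's induced payoffs are 1, 6, 10, 2, 1, so Player 1 commits to C. Subgame-perfect outcome: (C, c1) with payoffs (10, 15).
Now find the simultaneous Nash equilibrium.
Player 1's best replies: c1→A; c2→B; c3→A.
Player II's best replies: A→c2; B→c2; C→c1; D→c3; E→c2.
Only (B, c2) has each player best-responding; Nash payoffs (6, 8).
Player II earns 15 sequentially versus 8 at the Nash outcome: better off.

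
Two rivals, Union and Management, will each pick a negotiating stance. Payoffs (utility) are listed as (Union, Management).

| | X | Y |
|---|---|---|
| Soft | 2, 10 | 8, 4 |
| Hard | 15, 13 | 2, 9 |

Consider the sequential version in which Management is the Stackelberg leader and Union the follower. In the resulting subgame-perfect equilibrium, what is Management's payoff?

Union best-responds to each possible Management move:
- X → Union plays Hard (best of 2, 15); Management gets 13.
- Y → Union plays Soft (best of 8, 2); Management gets 4.
Management's induced payoffs are 13, 4, so Management commits to X. Subgame-perfect outcome: (Hard, X) with payoffs (15, 13).

13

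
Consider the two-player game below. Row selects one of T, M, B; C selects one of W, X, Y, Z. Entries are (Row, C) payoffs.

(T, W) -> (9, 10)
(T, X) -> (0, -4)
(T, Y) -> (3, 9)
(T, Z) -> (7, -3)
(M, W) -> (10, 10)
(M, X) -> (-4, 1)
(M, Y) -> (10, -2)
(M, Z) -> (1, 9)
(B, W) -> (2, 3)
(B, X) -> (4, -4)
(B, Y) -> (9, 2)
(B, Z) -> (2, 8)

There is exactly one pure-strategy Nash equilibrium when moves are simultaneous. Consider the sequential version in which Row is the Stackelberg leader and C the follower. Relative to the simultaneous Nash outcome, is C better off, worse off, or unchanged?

unchanged

Backward induction with Row moving first.
- T: BR = W, leader payoff 9.
- M: BR = W, leader payoff 10.
- B: BR = Z, leader payoff 2.
Maximizing over 9, 10, 2, Row chooses M. Subgame-perfect outcome: (M, W) with payoffs (10, 10).
Now find the simultaneous Nash equilibrium.
Row's best replies: W→M; X→B; Y→M; Z→T.
C's best replies: T→W; M→W; B→Z.
The unique mutual best reply is (M, W), giving (10, 10).
C earns 10 sequentially versus 10 at the Nash outcome: unchanged.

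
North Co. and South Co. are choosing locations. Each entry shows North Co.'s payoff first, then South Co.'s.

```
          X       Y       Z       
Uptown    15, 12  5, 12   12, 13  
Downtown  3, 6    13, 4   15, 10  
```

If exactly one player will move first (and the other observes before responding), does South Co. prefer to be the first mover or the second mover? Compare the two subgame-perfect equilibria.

If North Co. leads: South Co.'s best replies are Uptown→Z, Downtown→Z; North Co.'s induced payoffs 12, 15; outcome (Downtown, Z), payoffs (15, 10).
If South Co. leads: North Co.'s best replies are X→Uptown, Y→Downtown, Z→Downtown; South Co.'s induced payoffs 12, 4, 10; outcome (Uptown, X), payoffs (15, 12).
South Co. gets 12 moving first and 10 moving second, so South Co. prefers to move first.

first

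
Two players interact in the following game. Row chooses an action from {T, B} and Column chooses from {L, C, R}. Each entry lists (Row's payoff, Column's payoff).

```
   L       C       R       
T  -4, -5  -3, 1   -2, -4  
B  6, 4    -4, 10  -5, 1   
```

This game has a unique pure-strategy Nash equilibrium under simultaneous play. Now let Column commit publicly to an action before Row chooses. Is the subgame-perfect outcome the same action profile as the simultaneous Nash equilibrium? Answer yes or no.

Row best-responds to each possible Column move:
- L → Row plays B (best of -4, 6); Column gets 4.
- C → Row plays T (best of -3, -4); Column gets 1.
- R → Row plays T (best of -2, -5); Column gets -4.
Maximizing over 4, 1, -4, Column chooses L. Subgame-perfect outcome: (B, L) with payoffs (6, 4).
Under simultaneous play:
Row's best replies: L→B; C→T; R→T.
Column's best replies: T→C; B→C.
The unique mutual best reply is (T, C), giving (-3, 1).
Sequential outcome (B, L) differs from the Nash profile (T, C).

no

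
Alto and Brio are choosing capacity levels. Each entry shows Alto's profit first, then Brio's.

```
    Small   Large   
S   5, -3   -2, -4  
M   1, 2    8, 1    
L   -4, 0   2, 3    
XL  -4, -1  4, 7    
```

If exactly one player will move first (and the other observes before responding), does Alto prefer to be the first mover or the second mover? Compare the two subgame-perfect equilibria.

If Alto leads: Brio's best replies are S→Small, M→Small, L→Large, XL→Large; Alto's induced payoffs 5, 1, 2, 4; outcome (S, Small), payoffs (5, -3).
If Brio leads: Alto's best replies are Small→S, Large→M; Brio's induced payoffs -3, 1; outcome (M, Large), payoffs (8, 1).
Alto gets 5 moving first and 8 moving second, so Alto prefers to move second.

second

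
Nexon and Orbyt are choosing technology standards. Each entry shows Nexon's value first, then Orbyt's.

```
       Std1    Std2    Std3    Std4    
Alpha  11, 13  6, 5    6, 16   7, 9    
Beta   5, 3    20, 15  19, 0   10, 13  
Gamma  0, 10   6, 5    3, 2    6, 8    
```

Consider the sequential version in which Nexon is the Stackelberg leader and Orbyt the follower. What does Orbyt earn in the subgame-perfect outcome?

15

Orbyt best-responds to each possible Nexon move:
- Alpha: Orbyt compares 13, 5, 16, 9 and picks Std3; Nexon would get 6.
- Beta: Orbyt compares 3, 15, 0, 13 and picks Std2; Nexon would get 20.
- Gamma: Orbyt compares 10, 5, 2, 8 and picks Std1; Nexon would get 0.
Maximizing over 6, 20, 0, Nexon chooses Beta. Subgame-perfect outcome: (Beta, Std2) with payoffs (20, 15).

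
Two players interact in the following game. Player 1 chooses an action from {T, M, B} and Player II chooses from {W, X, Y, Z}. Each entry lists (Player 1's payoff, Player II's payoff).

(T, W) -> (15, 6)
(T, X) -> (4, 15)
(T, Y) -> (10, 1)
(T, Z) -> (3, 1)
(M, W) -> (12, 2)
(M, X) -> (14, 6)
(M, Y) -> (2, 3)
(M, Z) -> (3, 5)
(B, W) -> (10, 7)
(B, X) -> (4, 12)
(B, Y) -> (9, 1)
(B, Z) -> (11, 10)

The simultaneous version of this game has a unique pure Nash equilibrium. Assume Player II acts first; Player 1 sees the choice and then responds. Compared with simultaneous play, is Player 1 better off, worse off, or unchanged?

Solve by backward induction (Player II leads).
- W: BR = T, leader payoff 6.
- X: BR = M, leader payoff 6.
- Y: BR = T, leader payoff 1.
- Z: BR = B, leader payoff 10.
Maximizing over 6, 6, 1, 10, Player II chooses Z. Subgame-perfect outcome: (B, Z) with payoffs (11, 10).
Now find the simultaneous Nash equilibrium.
Player 1's best replies: W→T; X→M; Y→T; Z→B.
Player II's best replies: T→X; M→X; B→X.
Only (M, X) has each player best-responding; Nash payoffs (14, 6).
Player 1 earns 11 sequentially versus 14 at the Nash outcome: worse off.

worse off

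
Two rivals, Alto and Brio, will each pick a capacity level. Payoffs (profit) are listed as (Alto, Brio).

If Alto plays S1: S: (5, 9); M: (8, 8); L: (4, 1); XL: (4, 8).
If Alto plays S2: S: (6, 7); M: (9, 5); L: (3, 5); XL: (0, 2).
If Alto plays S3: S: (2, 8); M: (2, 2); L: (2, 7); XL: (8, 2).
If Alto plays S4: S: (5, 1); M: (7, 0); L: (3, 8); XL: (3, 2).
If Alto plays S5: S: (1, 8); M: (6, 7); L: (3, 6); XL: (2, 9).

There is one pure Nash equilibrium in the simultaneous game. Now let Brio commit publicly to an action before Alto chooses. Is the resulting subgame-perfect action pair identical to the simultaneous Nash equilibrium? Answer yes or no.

yes

Backward induction with Brio moving first.
- S: Alto compares 5, 6, 2, 5, 1 and picks S2; Brio would get 7.
- M: Alto compares 8, 9, 2, 7, 6 and picks S2; Brio would get 5.
- L: Alto compares 4, 3, 2, 3, 3 and picks S1; Brio would get 1.
- XL: Alto compares 4, 0, 8, 3, 2 and picks S3; Brio would get 2.
Among 7, 5, 1, 2, the best is 7 at S. Subgame-perfect outcome: (S2, S) with payoffs (6, 7).
For the simultaneous game, intersect best replies.
Alto's best replies: S→S2; M→S2; L→S1; XL→S3.
Brio's best replies: S1→S; S2→S; S3→S; S4→L; S5→XL.
The unique mutual best reply is (S2, S), giving (6, 7).
Sequential outcome (S2, S) coincides with the Nash profile (S2, S).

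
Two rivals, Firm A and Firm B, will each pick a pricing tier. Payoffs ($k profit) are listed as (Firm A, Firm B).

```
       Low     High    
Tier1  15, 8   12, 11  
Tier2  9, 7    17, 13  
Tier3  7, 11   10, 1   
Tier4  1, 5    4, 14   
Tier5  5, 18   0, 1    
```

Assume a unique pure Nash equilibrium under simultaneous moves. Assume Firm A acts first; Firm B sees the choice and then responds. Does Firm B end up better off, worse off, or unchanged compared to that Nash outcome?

unchanged

Backward induction with Firm A moving first.
- Tier1: Firm B compares 8, 11 and picks High; Firm A would get 12.
- Tier2: Firm B compares 7, 13 and picks High; Firm A would get 17.
- Tier3: Firm B compares 11, 1 and picks Low; Firm A would get 7.
- Tier4: Firm B compares 5, 14 and picks High; Firm A would get 4.
- Tier5: Firm B compares 18, 1 and picks Low; Firm A would get 5.
Among 12, 17, 7, 4, 5, the best is 17 at Tier2. Subgame-perfect outcome: (Tier2, High) with payoffs (17, 13).
Under simultaneous play:
Firm A's best replies: Low→Tier1; High→Tier2.
Firm B's best replies: Tier1→High; Tier2→High; Tier3→Low; Tier4→High; Tier5→Low.
The unique mutual best reply is (Tier2, High), giving (17, 13).
Firm B earns 13 sequentially versus 13 at the Nash outcome: unchanged.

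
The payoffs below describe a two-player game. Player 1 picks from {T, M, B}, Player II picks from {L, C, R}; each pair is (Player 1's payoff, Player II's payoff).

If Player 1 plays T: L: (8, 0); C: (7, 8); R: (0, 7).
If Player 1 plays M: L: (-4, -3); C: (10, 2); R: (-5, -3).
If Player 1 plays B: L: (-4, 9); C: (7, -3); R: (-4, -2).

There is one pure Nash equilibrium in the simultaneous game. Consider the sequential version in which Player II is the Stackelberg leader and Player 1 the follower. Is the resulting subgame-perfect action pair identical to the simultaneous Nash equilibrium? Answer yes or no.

Work backward from Player 1's decision.
- L: Player 1 compares 8, -4, -4 and picks T; Player II would get 0.
- C: Player 1 compares 7, 10, 7 and picks M; Player II would get 2.
- R: Player 1 compares 0, -5, -4 and picks T; Player II would get 7.
Among 0, 2, 7, the best is 7 at R. Subgame-perfect outcome: (T, R) with payoffs (0, 7).
Now find the simultaneous Nash equilibrium.
Player 1's best replies: L→T; C→M; R→T.
Player II's best replies: T→C; M→C; B→L.
The unique mutual best reply is (M, C), giving (10, 2).
Sequential outcome (T, R) differs from the Nash profile (M, C).

no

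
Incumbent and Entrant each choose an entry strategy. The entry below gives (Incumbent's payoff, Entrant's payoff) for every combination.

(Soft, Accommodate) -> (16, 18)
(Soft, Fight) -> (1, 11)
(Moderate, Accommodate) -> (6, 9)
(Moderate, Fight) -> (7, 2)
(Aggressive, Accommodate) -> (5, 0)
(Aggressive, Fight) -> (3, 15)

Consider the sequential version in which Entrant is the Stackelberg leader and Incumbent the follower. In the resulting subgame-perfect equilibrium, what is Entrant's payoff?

18

Work backward from Incumbent's decision.
- Accommodate → Incumbent plays Soft (best of 16, 6, 5); Entrant gets 18.
- Fight → Incumbent plays Moderate (best of 1, 7, 3); Entrant gets 2.
Entrant's induced payoffs are 18, 2, so Entrant commits to Accommodate. Subgame-perfect outcome: (Soft, Accommodate) with payoffs (16, 18).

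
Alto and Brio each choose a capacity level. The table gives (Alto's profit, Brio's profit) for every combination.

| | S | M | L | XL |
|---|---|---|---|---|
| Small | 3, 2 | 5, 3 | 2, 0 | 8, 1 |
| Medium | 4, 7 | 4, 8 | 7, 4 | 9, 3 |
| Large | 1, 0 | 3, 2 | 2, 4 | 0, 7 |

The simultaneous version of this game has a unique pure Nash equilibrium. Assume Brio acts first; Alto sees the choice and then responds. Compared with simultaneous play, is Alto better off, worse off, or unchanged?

worse off

Backward induction with Brio moving first.
- S → Alto plays Medium (best of 3, 4, 1); Brio gets 7.
- M → Alto plays Small (best of 5, 4, 3); Brio gets 3.
- L → Alto plays Medium (best of 2, 7, 2); Brio gets 4.
- XL → Alto plays Medium (best of 8, 9, 0); Brio gets 3.
Maximizing over 7, 3, 4, 3, Brio chooses S. Subgame-perfect outcome: (Medium, S) with payoffs (4, 7).
Now find the simultaneous Nash equilibrium.
Alto's best replies: S→Medium; M→Small; L→Medium; XL→Medium.
Brio's best replies: Small→M; Medium→M; Large→XL.
The unique mutual best reply is (Small, M), giving (5, 3).
Alto earns 4 sequentially versus 5 at the Nash outcome: worse off.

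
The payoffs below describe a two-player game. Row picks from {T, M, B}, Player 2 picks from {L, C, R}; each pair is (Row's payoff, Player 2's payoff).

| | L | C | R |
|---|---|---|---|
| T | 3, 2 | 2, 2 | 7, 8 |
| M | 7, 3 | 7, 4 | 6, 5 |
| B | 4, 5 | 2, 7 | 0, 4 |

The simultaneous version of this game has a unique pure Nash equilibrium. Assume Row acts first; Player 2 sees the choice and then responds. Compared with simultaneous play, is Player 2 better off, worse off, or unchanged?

Solve by backward induction (Row leads).
- T: Player 2 compares 2, 2, 8 and picks R; Row would get 7.
- M: Player 2 compares 3, 4, 5 and picks R; Row would get 6.
- B: Player 2 compares 5, 7, 4 and picks C; Row would get 2.
Row's induced payoffs are 7, 6, 2, so Row commits to T. Subgame-perfect outcome: (T, R) with payoffs (7, 8).
Now find the simultaneous Nash equilibrium.
Row's best replies: L→M; C→M; R→T.
Player 2's best replies: T→R; M→R; B→C.
The unique mutual best reply is (T, R), giving (7, 8).
Player 2 earns 8 sequentially versus 8 at the Nash outcome: unchanged.

unchanged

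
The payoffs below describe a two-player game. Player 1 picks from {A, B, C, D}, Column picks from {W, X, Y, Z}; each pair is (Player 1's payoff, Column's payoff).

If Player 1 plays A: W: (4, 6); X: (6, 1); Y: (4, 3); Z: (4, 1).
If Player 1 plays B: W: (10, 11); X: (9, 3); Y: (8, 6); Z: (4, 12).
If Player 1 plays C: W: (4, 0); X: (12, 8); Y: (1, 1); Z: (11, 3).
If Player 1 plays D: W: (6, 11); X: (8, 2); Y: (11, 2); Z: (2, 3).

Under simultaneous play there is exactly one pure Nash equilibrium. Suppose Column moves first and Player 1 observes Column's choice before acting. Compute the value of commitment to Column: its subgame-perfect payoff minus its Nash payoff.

Backward induction with Column moving first.
- W: Player 1 compares 4, 10, 4, 6 and picks B; Column would get 11.
- X: Player 1 compares 6, 9, 12, 8 and picks C; Column would get 8.
- Y: Player 1 compares 4, 8, 1, 11 and picks D; Column would get 2.
- Z: Player 1 compares 4, 4, 11, 2 and picks C; Column would get 3.
Maximizing over 11, 8, 2, 3, Column chooses W. Subgame-perfect outcome: (B, W) with payoffs (10, 11).
Now find the simultaneous Nash equilibrium.
Player 1's best replies: W→B; X→C; Y→D; Z→C.
Column's best replies: A→W; B→Z; C→X; D→W.
The unique mutual best reply is (C, X), giving (12, 8).
Column's commitment gain: 11 − 8 = 3.

3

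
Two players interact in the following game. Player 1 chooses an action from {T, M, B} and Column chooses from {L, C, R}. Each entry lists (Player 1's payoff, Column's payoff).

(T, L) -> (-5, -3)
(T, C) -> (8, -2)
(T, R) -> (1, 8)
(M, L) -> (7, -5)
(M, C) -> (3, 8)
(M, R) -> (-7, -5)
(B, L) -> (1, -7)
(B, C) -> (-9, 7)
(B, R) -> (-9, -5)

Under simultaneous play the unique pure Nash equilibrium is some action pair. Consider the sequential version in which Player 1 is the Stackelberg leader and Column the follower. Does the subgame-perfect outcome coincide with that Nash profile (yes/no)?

Backward induction with Player 1 moving first.
- T: Column compares -3, -2, 8 and picks R; Player 1 would get 1.
- M: Column compares -5, 8, -5 and picks C; Player 1 would get 3.
- B: Column compares -7, 7, -5 and picks C; Player 1 would get -9.
Maximizing over 1, 3, -9, Player 1 chooses M. Subgame-perfect outcome: (M, C) with payoffs (3, 8).
Now find the simultaneous Nash equilibrium.
Player 1's best replies: L→M; C→T; R→T.
Column's best replies: T→R; M→C; B→C.
The unique mutual best reply is (T, R), giving (1, 8).
Sequential outcome (M, C) differs from the Nash profile (T, R).

no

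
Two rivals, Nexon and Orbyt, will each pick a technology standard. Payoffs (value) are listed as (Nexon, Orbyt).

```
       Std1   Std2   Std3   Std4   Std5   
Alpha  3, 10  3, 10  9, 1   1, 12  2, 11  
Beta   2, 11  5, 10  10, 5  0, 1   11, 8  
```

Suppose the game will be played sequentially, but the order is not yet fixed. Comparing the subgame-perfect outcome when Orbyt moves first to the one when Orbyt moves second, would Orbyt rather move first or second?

If Nexon leads: Orbyt's best replies are Alpha→Std4, Beta→Std1; Nexon's induced payoffs 1, 2; outcome (Beta, Std1), payoffs (2, 11).
If Orbyt leads: Nexon's best replies are Std1→Alpha, Std2→Beta, Std3→Beta, Std4→Alpha, Std5→Beta; Orbyt's induced payoffs 10, 10, 5, 12, 8; outcome (Alpha, Std4), payoffs (1, 12).
Orbyt gets 12 moving first and 11 moving second, so Orbyt prefers to move first.

first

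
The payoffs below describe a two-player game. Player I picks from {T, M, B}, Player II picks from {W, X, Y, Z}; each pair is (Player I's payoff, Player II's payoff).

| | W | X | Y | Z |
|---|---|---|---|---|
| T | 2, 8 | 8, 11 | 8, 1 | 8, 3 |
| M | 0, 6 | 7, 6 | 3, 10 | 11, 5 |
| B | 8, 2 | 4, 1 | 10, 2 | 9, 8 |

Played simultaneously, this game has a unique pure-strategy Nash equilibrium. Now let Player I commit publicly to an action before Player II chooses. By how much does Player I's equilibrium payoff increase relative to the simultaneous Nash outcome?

1

Backward induction with Player I moving first.
- T → Player II plays X (best of 8, 11, 1, 3); Player I gets 8.
- M → Player II plays Y (best of 6, 6, 10, 5); Player I gets 3.
- B → Player II plays Z (best of 2, 1, 2, 8); Player I gets 9.
Maximizing over 8, 3, 9, Player I chooses B. Subgame-perfect outcome: (B, Z) with payoffs (9, 8).
Now find the simultaneous Nash equilibrium.
Player I's best replies: W→B; X→T; Y→B; Z→M.
Player II's best replies: T→X; M→Y; B→Z.
Only (T, X) has each player best-responding; Nash payoffs (8, 11).
Player I's commitment gain: 9 − 8 = 1.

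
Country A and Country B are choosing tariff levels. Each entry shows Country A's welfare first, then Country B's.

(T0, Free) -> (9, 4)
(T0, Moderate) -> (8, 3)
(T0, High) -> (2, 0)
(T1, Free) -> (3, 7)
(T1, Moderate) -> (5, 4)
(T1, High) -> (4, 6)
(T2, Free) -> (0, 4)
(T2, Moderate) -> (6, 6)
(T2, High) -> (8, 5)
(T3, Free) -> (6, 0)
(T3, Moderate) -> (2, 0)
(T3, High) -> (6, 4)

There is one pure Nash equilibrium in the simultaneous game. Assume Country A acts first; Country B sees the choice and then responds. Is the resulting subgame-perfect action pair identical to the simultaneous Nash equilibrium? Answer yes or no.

yes

Country B best-responds to each possible Country A move:
- T0: BR = Free, leader payoff 9.
- T1: BR = Free, leader payoff 3.
- T2: BR = Moderate, leader payoff 6.
- T3: BR = High, leader payoff 6.
Among 9, 3, 6, 6, the best is 9 at T0. Subgame-perfect outcome: (T0, Free) with payoffs (9, 4).
For the simultaneous game, intersect best replies.
Country A's best replies: Free→T0; Moderate→T0; High→T2.
Country B's best replies: T0→Free; T1→Free; T2→Moderate; T3→High.
Only (T0, Free) has each player best-responding; Nash payoffs (9, 4).
Sequential outcome (T0, Free) coincides with the Nash profile (T0, Free).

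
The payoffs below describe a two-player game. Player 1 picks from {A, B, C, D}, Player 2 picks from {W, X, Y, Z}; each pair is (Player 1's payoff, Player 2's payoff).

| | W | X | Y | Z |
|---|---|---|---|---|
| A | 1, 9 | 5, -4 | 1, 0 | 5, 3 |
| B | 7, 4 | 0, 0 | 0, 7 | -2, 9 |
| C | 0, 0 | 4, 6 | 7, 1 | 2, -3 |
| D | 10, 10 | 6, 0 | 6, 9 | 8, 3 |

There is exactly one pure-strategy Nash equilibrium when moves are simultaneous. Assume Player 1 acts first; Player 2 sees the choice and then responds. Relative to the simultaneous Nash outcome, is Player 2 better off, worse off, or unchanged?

unchanged

Work backward from Player 2's decision.
- A → Player 2 plays W (best of 9, -4, 0, 3); Player 1 gets 1.
- B → Player 2 plays Z (best of 4, 0, 7, 9); Player 1 gets -2.
- C → Player 2 plays X (best of 0, 6, 1, -3); Player 1 gets 4.
- D → Player 2 plays W (best of 10, 0, 9, 3); Player 1 gets 10.
Among 1, -2, 4, 10, the best is 10 at D. Subgame-perfect outcome: (D, W) with payoffs (10, 10).
For the simultaneous game, intersect best replies.
Player 1's best replies: W→D; X→D; Y→C; Z→D.
Player 2's best replies: A→W; B→Z; C→X; D→W.
Only (D, W) has each player best-responding; Nash payoffs (10, 10).
Player 2 earns 10 sequentially versus 10 at the Nash outcome: unchanged.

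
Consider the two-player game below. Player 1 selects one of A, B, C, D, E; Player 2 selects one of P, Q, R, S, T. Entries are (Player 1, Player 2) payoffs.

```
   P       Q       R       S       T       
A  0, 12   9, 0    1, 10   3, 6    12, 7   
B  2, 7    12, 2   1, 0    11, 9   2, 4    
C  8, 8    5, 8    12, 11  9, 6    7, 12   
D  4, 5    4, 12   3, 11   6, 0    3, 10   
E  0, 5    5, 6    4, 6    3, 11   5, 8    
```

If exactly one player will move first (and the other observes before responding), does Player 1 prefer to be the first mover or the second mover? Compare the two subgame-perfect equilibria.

second

If Player 1 leads: Player 2's best replies are A→P, B→S, C→T, D→Q, E→S; Player 1's induced payoffs 0, 11, 7, 4, 3; outcome (B, S), payoffs (11, 9).
If Player 2 leads: Player 1's best replies are P→C, Q→B, R→C, S→B, T→A; Player 2's induced payoffs 8, 2, 11, 9, 7; outcome (C, R), payoffs (12, 11).
Player 1 gets 11 moving first and 12 moving second, so Player 1 prefers to move second.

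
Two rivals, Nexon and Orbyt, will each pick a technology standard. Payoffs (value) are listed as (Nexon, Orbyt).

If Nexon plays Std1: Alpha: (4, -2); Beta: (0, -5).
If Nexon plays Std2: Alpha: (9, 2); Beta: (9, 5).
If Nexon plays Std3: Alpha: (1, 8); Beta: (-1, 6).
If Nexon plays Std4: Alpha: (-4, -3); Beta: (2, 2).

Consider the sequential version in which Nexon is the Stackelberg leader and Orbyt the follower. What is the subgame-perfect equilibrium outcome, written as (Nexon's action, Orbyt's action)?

Work backward from Orbyt's decision.
- Std1: BR = Alpha, leader payoff 4.
- Std2: BR = Beta, leader payoff 9.
- Std3: BR = Alpha, leader payoff 1.
- Std4: BR = Beta, leader payoff 2.
Nexon's induced payoffs are 4, 9, 1, 2, so Nexon commits to Std2. Subgame-perfect outcome: (Std2, Beta) with payoffs (9, 5).

(Std2, Beta)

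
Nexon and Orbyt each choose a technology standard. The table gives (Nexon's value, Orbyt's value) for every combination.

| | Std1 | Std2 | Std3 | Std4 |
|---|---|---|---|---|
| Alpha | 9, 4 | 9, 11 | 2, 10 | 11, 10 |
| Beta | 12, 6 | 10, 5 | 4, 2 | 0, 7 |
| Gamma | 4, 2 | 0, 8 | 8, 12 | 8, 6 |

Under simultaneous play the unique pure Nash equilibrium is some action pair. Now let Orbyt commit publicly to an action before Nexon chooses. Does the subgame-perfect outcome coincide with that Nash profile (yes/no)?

yes

Nexon best-responds to each possible Orbyt move:
- Std1 → Nexon plays Beta (best of 9, 12, 4); Orbyt gets 6.
- Std2 → Nexon plays Beta (best of 9, 10, 0); Orbyt gets 5.
- Std3 → Nexon plays Gamma (best of 2, 4, 8); Orbyt gets 12.
- Std4 → Nexon plays Alpha (best of 11, 0, 8); Orbyt gets 10.
Among 6, 5, 12, 10, the best is 12 at Std3. Subgame-perfect outcome: (Gamma, Std3) with payoffs (8, 12).
Under simultaneous play:
Nexon's best replies: Std1→Beta; Std2→Beta; Std3→Gamma; Std4→Alpha.
Orbyt's best replies: Alpha→Std2; Beta→Std4; Gamma→Std3.
The unique mutual best reply is (Gamma, Std3), giving (8, 12).
Sequential outcome (Gamma, Std3) coincides with the Nash profile (Gamma, Std3).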